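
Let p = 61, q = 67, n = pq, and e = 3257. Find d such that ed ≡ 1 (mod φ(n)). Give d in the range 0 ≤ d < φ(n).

φ(n) = (p−1)(q−1) = 60·66 = 3960.
Need d with 3257·d ≡ 1 (mod 3960). Apply the extended Euclidean algorithm:
3960 = 1×3257 + 703
3257 = 4×703 + 445
703 = 1×445 + 258
445 = 1×258 + 187
258 = 1×187 + 71
187 = 2×71 + 45
71 = 1×45 + 26
45 = 1×26 + 19
26 = 1×19 + 7
19 = 2×7 + 5
7 = 1×5 + 2
5 = 2×2 + 1
2 = 2×1 + 0
Back-substitute:
1 = 5 − 2·2
1 = −2·7 + 3·5
1 = 3·19 − 8·7
1 = −8·26 + 11·19
1 = 11·45 − 19·26
1 = −19·71 + 30·45
1 = 30·187 − 79·71
1 = −79·258 + 109·187
1 = 109·445 − 188·258
1 = −188·703 + 297·445
1 = 297·3257 − 1376·703
1 = −1376·3960 + 1673·3257
So 3257·1673 ≡ 1 (mod 3960), hence d = 1673.

1673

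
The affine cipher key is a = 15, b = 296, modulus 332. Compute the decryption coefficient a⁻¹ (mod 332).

155

gcd(332, 15) by repeated division:
332 = 22×15 + 2
15 = 7×2 + 1
2 = 2×1 + 0
Since gcd(15, 332) = 1, back-substitute to write 1 as a combination:
1 = 15 − 7·2
1 = −7·332 + 155·15
So 15·155 ≡ 1 (mod 332).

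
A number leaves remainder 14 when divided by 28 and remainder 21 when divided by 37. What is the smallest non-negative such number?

Write x = 14 + 28·k. Then 28·k ≡ 21 − 14 ≡ 7 (mod 37).
Need 28⁻¹ mod 37. Extended Euclid on (37, 28):
37 = 1×28 + 9
28 = 3×9 + 1
9 = 9×1 + 0
Back-substitute:
1 = 28 − 3·9
1 = −3·37 + 4·28
28⁻¹ ≡ 4 (mod 37), so k ≡ 4·7 ≡ 28 (mod 37).
x = 14 + 28·28 = 798.

798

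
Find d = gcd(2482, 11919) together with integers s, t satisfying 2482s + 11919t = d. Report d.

1

Euclidean algorithm:
11919 = 4·2482 + 1991
2482 = 1·1991 + 491
1991 = 4·491 + 27
491 = 18·27 + 5
27 = 5·5 + 2
5 = 2·2 + 1
2 = 2·1 + 0
gcd(2482, 11919) = 1.
Back-substituting:
1 = 5 − 2·2
1 = −2·27 + 11·5
1 = 11·491 − 200·27
1 = −200·1991 + 811·491
1 = 811·2482 − 1011·1991
1 = −1011·11919 + 4855·2482
So 1 = (-1011)·11919 + (4855)·2482.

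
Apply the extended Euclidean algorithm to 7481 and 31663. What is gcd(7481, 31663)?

1

Apply Euclid's algorithm to 31663 and 7481:
31663 = 4·7481 + 1739
7481 = 4·1739 + 525
1739 = 3·525 + 164
525 = 3·164 + 33
164 = 4·33 + 32
33 = 1·32 + 1
32 = 32·1 + 0
gcd(7481, 31663) = 1.
Express as a combination:
1 = 33 − 32
1 = −164 + 5·33
1 = 5·525 − 16·164
1 = −16·1739 + 53·525
1 = 53·7481 − 228·1739
1 = −228·31663 + 965·7481
So 1 = (-228)·31663 + (965)·7481.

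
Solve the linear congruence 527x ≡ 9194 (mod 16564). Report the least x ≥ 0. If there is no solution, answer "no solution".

First find gcd(527, 16564):
16564 = 31*527 + 227
527 = 2*227 + 73
227 = 3*73 + 8
73 = 9*8 + 1
8 = 8*1 + 0
gcd = 1, so a unique solution mod 16564 exists.
Back-substitute for the Bézout coefficients:
1 = 73 − 9·8
1 = −9·227 + 28·73
1 = 28·527 − 65·227
1 = −65·16564 + 2043·527
So 527·(2043) ≡ 1 (mod 16564), giving 527⁻¹ ≡ 2043.
x ≡ 527⁻¹·9194 ≡ 2043·9194 ≡ 16330 (mod 16564).

16330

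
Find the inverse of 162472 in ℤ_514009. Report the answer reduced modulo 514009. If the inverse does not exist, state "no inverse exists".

70028

gcd(514009, 162472) by repeated division:
514009 = 3·162472 + 26593
162472 = 6·26593 + 2914
26593 = 9·2914 + 367
2914 = 7·367 + 345
367 = 1·345 + 22
345 = 15·22 + 15
22 = 1·15 + 7
15 = 2·7 + 1
7 = 7·1 + 0
gcd = 1, so the inverse exists. Back-substitute:
1 = 15 − 2·7
1 = −2·22 + 3·15
1 = 3·345 − 47·22
1 = −47·367 + 50·345
1 = 50·2914 − 397·367
1 = −397·26593 + 3623·2914
1 = 3623·162472 − 22135·26593
1 = −22135·514009 + 70028·162472
So 162472·70028 ≡ 1 (mod 514009).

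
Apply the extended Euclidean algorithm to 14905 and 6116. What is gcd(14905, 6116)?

11

Euclidean algorithm:
14905 = 2×6116 + 2673
6116 = 2×2673 + 770
2673 = 3×770 + 363
770 = 2×363 + 44
363 = 8×44 + 11
44 = 4×11 + 0
gcd(14905, 6116) = 11.
Express as a combination:
11 = 363 − 8·44
11 = −8·770 + 17·363
11 = 17·2673 − 59·770
11 = −59·6116 + 135·2673
11 = 135·14905 − 329·6116
So 11 = (135)·14905 + (-329)·6116.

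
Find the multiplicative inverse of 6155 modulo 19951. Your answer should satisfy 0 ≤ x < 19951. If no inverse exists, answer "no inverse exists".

15507

Run Euclid on (19951, 6155):
19951 = 3×6155 + 1486
6155 = 4×1486 + 211
1486 = 7×211 + 9
211 = 23×9 + 4
9 = 2×4 + 1
4 = 4×1 + 0
gcd = 1, so the inverse exists. Back-substitute:
1 = 9 − 2·4
1 = −2·211 + 47·9
1 = 47·1486 − 331·211
1 = −331·6155 + 1371·1486
1 = 1371·19951 − 4444·6155
Thus 6155·(-4444) ≡ 1 (mod 19951); reducing, -4444 mod 19951 = 15507.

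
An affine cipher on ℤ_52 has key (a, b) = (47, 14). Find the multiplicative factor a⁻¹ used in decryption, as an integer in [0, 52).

31

Apply the Euclidean algorithm to 52 and 47:
52 = 1·47 + 5
47 = 9·5 + 2
5 = 2·2 + 1
2 = 2·1 + 0
gcd = 1, so the inverse exists. Back-substitute:
1 = 5 − 2·2
1 = −2·47 + 19·5
1 = 19·52 − 21·47
Thus 47·(-21) ≡ 1 (mod 52); reducing, -21 mod 52 = 31.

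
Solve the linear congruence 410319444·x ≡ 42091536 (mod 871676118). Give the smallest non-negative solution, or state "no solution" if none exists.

74070256

First find gcd(410319444, 871676118):
871676118 = 2×410319444 + 51037230
410319444 = 8×51037230 + 2021604
51037230 = 25×2021604 + 497130
2021604 = 4×497130 + 33084
497130 = 15×33084 + 870
33084 = 38×870 + 24
870 = 36×24 + 6
24 = 4×6 + 0
gcd = 6 and 6 | 42091536, so solutions exist. Divide through by 6: 68386574x ≡ 7015256 (mod 145279353).
Now find 68386574⁻¹ mod 145279353:
145279353 = 2·68386574 + 8506205
68386574 = 8·8506205 + 336934
8506205 = 25·336934 + 82855
336934 = 4·82855 + 5514
82855 = 15·5514 + 145
5514 = 38·145 + 4
145 = 36·4 + 1
4 = 4·1 + 0
Back-substitute:
1 = 145 − 36·4
1 = −36·5514 + 1369·145
1 = 1369·82855 − 20571·5514
1 = −20571·336934 + 83653·82855
1 = 83653·8506205 − 2111896·336934
1 = −2111896·68386574 + 16978821·8506205
1 = 16978821·145279353 − 36069538·68386574
So 68386574·(-36069538) ≡ 1 (mod 145279353), i.e. 68386574⁻¹ ≡ 109209815.
Then x ≡ 109209815·7015256 ≡ 74070256 (mod 145279353); the smallest non-negative solution is x = 74070256.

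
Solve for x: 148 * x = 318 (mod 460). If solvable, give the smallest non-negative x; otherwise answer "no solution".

gcd(148, 460):
460 = 3*148 + 16
148 = 9*16 + 4
16 = 4*4 + 0
gcd = 4, but 4 ∤ 318, so the congruence has no solution.

no solution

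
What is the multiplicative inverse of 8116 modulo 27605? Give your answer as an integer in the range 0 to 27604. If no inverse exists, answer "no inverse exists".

Extended Euclidean algorithm:
27605 = 3·8116 + 3257
8116 = 2·3257 + 1602
3257 = 2·1602 + 53
1602 = 30·53 + 12
53 = 4·12 + 5
12 = 2·5 + 2
5 = 2·2 + 1
2 = 2·1 + 0
The gcd is 1. Working backward:
1 = 5 − 2·2
1 = −2·12 + 5·5
1 = 5·53 − 22·12
1 = −22·1602 + 665·53
1 = 665·3257 − 1352·1602
1 = −1352·8116 + 3369·3257
1 = 3369·27605 − 11459·8116
Thus 8116·(-11459) ≡ 1 (mod 27605); reducing, -11459 mod 27605 = 16146.

16146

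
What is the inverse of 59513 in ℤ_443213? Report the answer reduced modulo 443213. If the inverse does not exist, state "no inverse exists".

Run Euclid on (443213, 59513):
443213 = 7*59513 + 26622
59513 = 2*26622 + 6269
26622 = 4*6269 + 1546
6269 = 4*1546 + 85
1546 = 18*85 + 16
85 = 5*16 + 5
16 = 3*5 + 1
5 = 5*1 + 0
The gcd is 1. Working backward:
1 = 16 − 3·5
1 = −3·85 + 16·16
1 = 16·1546 − 291·85
1 = −291·6269 + 1180·1546
1 = 1180·26622 − 5011·6269
1 = −5011·59513 + 11202·26622
1 = 11202·443213 − 83425·59513
So 59513·(-83425) ≡ 1 (mod 443213), and -83425 ≡ 359788 (mod 443213).

359788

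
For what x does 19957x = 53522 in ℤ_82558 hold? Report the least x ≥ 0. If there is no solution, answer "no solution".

First find gcd(19957, 82558):
82558 = 4*19957 + 2730
19957 = 7*2730 + 847
2730 = 3*847 + 189
847 = 4*189 + 91
189 = 2*91 + 7
91 = 13*7 + 0
gcd = 7 and 7 | 53522, so solutions exist. Divide through by 7: 2851x ≡ 7646 (mod 11794).
Now find 2851⁻¹ mod 11794:
11794 = 4×2851 + 390
2851 = 7×390 + 121
390 = 3×121 + 27
121 = 4×27 + 13
27 = 2×13 + 1
13 = 13×1 + 0
Back-substitute:
1 = 27 − 2·13
1 = −2·121 + 9·27
1 = 9·390 − 29·121
1 = −29·2851 + 212·390
1 = 212·11794 − 877·2851
So 2851·(-877) ≡ 1 (mod 11794), i.e. 2851⁻¹ ≡ 10917.
Then x ≡ 10917·7646 ≡ 5244 (mod 11794); the smallest non-negative solution is x = 5244.

5244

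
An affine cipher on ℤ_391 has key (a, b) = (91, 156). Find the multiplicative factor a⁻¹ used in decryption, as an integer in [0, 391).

Run Euclid on (391, 91):
391 = 4×91 + 27
91 = 3×27 + 10
27 = 2×10 + 7
10 = 1×7 + 3
7 = 2×3 + 1
3 = 3×1 + 0
The gcd is 1. Working backward:
1 = 7 − 2·3
1 = −2·10 + 3·7
1 = 3·27 − 8·10
1 = −8·91 + 27·27
1 = 27·391 − 116·91
Thus 91·(-116) ≡ 1 (mod 391); reducing, -116 mod 391 = 275.

275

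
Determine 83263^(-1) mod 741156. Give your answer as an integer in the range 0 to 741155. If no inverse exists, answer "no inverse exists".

651163

Run Euclid on (741156, 83263):
741156 = 8·83263 + 75052
83263 = 1·75052 + 8211
75052 = 9·8211 + 1153
8211 = 7·1153 + 140
1153 = 8·140 + 33
140 = 4·33 + 8
33 = 4·8 + 1
8 = 8·1 + 0
gcd = 1, so the inverse exists. Back-substitute:
1 = 33 − 4·8
1 = −4·140 + 17·33
1 = 17·1153 − 140·140
1 = −140·8211 + 997·1153
1 = 997·75052 − 9113·8211
1 = −9113·83263 + 10110·75052
1 = 10110·741156 − 89993·83263
Thus 83263·(-89993) ≡ 1 (mod 741156); reducing, -89993 mod 741156 = 651163.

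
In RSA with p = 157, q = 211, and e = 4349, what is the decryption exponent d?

φ(n) = (p−1)(q−1) = 156·210 = 32760.
Need d with 4349·d ≡ 1 (mod 32760). Apply the extended Euclidean algorithm:
32760 = 7·4349 + 2317
4349 = 1·2317 + 2032
2317 = 1·2032 + 285
2032 = 7·285 + 37
285 = 7·37 + 26
37 = 1·26 + 11
26 = 2·11 + 4
11 = 2·4 + 3
4 = 1·3 + 1
3 = 3·1 + 0
Back-substitute:
1 = 4 − 3
1 = −11 + 3·4
1 = 3·26 − 7·11
1 = −7·37 + 10·26
1 = 10·285 − 77·37
1 = −77·2032 + 549·285
1 = 549·2317 − 626·2032
1 = −626·4349 + 1175·2317
1 = 1175·32760 − 8851·4349
So 4349·(-8851) ≡ 1 (mod 32760), hence d ≡ -8851 ≡ 23909 (mod 32760).

23909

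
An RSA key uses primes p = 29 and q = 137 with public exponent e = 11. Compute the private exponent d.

1731

φ(n) = (p−1)(q−1) = 28·136 = 3808.
Need d with 11·d ≡ 1 (mod 3808). Apply the extended Euclidean algorithm:
3808 = 346·11 + 2
11 = 5·2 + 1
2 = 2·1 + 0
Back-substitute:
1 = 11 − 5·2
1 = −5·3808 + 1731·11
So 11·1731 ≡ 1 (mod 3808), hence d = 1731.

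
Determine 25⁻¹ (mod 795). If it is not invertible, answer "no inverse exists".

no inverse exists

Compute gcd(25, 795):
795 = 31·25 + 20
25 = 1·20 + 5
20 = 4·5 + 0
Since gcd = 5 > 1, 25 is not a unit mod 795.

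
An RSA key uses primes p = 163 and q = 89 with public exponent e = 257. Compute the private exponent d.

φ(n) = (p−1)(q−1) = 162·88 = 14256.
Need d with 257·d ≡ 1 (mod 14256). Apply the extended Euclidean algorithm:
14256 = 55×257 + 121
257 = 2×121 + 15
121 = 8×15 + 1
15 = 15×1 + 0
Back-substitute:
1 = 121 − 8·15
1 = −8·257 + 17·121
1 = 17·14256 − 943·257
So 257·(-943) ≡ 1 (mod 14256), hence d ≡ -943 ≡ 13313 (mod 14256).

13313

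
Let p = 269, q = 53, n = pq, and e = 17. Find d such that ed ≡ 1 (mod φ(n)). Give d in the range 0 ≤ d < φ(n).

10657

φ(n) = (p−1)(q−1) = 268·52 = 13936.
Need d with 17·d ≡ 1 (mod 13936). Apply the extended Euclidean algorithm:
13936 = 819*17 + 13
17 = 1*13 + 4
13 = 3*4 + 1
4 = 4*1 + 0
Back-substitute:
1 = 13 − 3·4
1 = −3·17 + 4·13
1 = 4·13936 − 3279·17
So 17·(-3279) ≡ 1 (mod 13936), hence d ≡ -3279 ≡ 10657 (mod 13936).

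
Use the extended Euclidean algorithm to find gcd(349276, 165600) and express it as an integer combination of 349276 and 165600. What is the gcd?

4

Euclidean algorithm:
349276 = 2·165600 + 18076
165600 = 9·18076 + 2916
18076 = 6·2916 + 580
2916 = 5·580 + 16
580 = 36·16 + 4
16 = 4·4 + 0
gcd(349276, 165600) = 4.
Working backward:
4 = 580 − 36·16
4 = −36·2916 + 181·580
4 = 181·18076 − 1122·2916
4 = −1122·165600 + 10279·18076
4 = 10279·349276 − 21680·165600
So 4 = (10279)·349276 + (-21680)·165600.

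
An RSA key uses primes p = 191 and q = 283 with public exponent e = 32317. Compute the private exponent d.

φ(n) = (p−1)(q−1) = 190·282 = 53580.
Need d with 32317·d ≡ 1 (mod 53580). Apply the extended Euclidean algorithm:
53580 = 1*32317 + 21263
32317 = 1*21263 + 11054
21263 = 1*11054 + 10209
11054 = 1*10209 + 845
10209 = 12*845 + 69
845 = 12*69 + 17
69 = 4*17 + 1
17 = 17*1 + 0
Back-substitute:
1 = 69 − 4·17
1 = −4·845 + 49·69
1 = 49·10209 − 592·845
1 = −592·11054 + 641·10209
1 = 641·21263 − 1233·11054
1 = −1233·32317 + 1874·21263
1 = 1874·53580 − 3107·32317
So 32317·(-3107) ≡ 1 (mod 53580), hence d ≡ -3107 ≡ 50473 (mod 53580).

50473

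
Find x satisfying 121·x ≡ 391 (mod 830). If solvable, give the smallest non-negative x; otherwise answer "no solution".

First find gcd(121, 830):
830 = 6×121 + 104
121 = 1×104 + 17
104 = 6×17 + 2
17 = 8×2 + 1
2 = 2×1 + 0
gcd = 1, so a unique solution mod 830 exists.
Back-substitute for the Bézout coefficients:
1 = 17 − 8·2
1 = −8·104 + 49·17
1 = 49·121 − 57·104
1 = −57·830 + 391·121
So 121·(391) ≡ 1 (mod 830), giving 121⁻¹ ≡ 391.
x ≡ 121⁻¹·391 ≡ 391·391 ≡ 161 (mod 830).

161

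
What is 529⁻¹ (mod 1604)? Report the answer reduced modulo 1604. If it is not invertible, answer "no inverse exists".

gcd(1604, 529) by repeated division:
1604 = 3×529 + 17
529 = 31×17 + 2
17 = 8×2 + 1
2 = 2×1 + 0
gcd = 1, so the inverse exists. Back-substitute:
1 = 17 − 8·2
1 = −8·529 + 249·17
1 = 249·1604 − 755·529
Thus 529·(-755) ≡ 1 (mod 1604); reducing, -755 mod 1604 = 849.

849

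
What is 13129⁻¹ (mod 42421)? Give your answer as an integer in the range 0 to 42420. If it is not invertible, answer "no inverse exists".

28537

Run Euclid on (42421, 13129):
42421 = 3·13129 + 3034
13129 = 4·3034 + 993
3034 = 3·993 + 55
993 = 18·55 + 3
55 = 18·3 + 1
3 = 3·1 + 0
The gcd is 1. Working backward:
1 = 55 − 18·3
1 = −18·993 + 325·55
1 = 325·3034 − 993·993
1 = −993·13129 + 4297·3034
1 = 4297·42421 − 13884·13129
Hence 13129⁻¹ ≡ -13884 ≡ 28537 (mod 42421).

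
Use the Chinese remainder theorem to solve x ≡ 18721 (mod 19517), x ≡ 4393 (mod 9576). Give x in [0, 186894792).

Write x = 18721 + 19517·k. Then 19517·k ≡ 4393 − 18721 ≡ 4824 (mod 9576).
Need 19517⁻¹ mod 9576. Extended Euclid on (9576, 365):
9576 = 26·365 + 86
365 = 4·86 + 21
86 = 4·21 + 2
21 = 10·2 + 1
2 = 2·1 + 0
Back-substitute:
1 = 21 − 10·2
1 = −10·86 + 41·21
1 = 41·365 − 174·86
1 = −174·9576 + 4565·365
19517⁻¹ ≡ 4565 (mod 9576), so k ≡ 4565·4824 ≡ 6336 (mod 9576).
x = 18721 + 19517·6336 = 123678433.

123678433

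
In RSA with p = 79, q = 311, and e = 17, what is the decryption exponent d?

φ(n) = (p−1)(q−1) = 78·310 = 24180.
Need d with 17·d ≡ 1 (mod 24180). Apply the extended Euclidean algorithm:
24180 = 1422*17 + 6
17 = 2*6 + 5
6 = 1*5 + 1
5 = 5*1 + 0
Back-substitute:
1 = 6 − 5
1 = −17 + 3·6
1 = 3·24180 − 4267·17
So 17·(-4267) ≡ 1 (mod 24180), hence d ≡ -4267 ≡ 19913 (mod 24180).

19913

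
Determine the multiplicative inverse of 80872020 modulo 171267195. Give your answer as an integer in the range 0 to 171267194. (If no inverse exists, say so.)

no inverse exists

Euclidean algorithm on 171267195, 80872020:
171267195 = 2×80872020 + 9523155
80872020 = 8×9523155 + 4686780
9523155 = 2×4686780 + 149595
4686780 = 31×149595 + 49335
149595 = 3×49335 + 1590
49335 = 31×1590 + 45
1590 = 35×45 + 15
45 = 3×15 + 0
The gcd is 15, not 1, hence no inverse exists.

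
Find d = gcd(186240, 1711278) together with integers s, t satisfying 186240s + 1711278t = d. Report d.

6

Repeated division:
1711278 = 9·186240 + 35118
186240 = 5·35118 + 10650
35118 = 3·10650 + 3168
10650 = 3·3168 + 1146
3168 = 2·1146 + 876
1146 = 1·876 + 270
876 = 3·270 + 66
270 = 4·66 + 6
66 = 11·6 + 0
gcd(186240, 1711278) = 6.
Back-substituting:
6 = 270 − 4·66
6 = −4·876 + 13·270
6 = 13·1146 − 17·876
6 = −17·3168 + 47·1146
6 = 47·10650 − 158·3168
6 = −158·35118 + 521·10650
6 = 521·186240 − 2763·35118
6 = −2763·1711278 + 25388·186240
So 6 = (-2763)·1711278 + (25388)·186240.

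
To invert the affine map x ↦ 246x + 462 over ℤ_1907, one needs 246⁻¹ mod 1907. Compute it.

gcd(1907, 246) by repeated division:
1907 = 7*246 + 185
246 = 1*185 + 61
185 = 3*61 + 2
61 = 30*2 + 1
2 = 2*1 + 0
The gcd is 1. Working backward:
1 = 61 − 30·2
1 = −30·185 + 91·61
1 = 91·246 − 121·185
1 = −121·1907 + 938·246
So 246·938 ≡ 1 (mod 1907).

938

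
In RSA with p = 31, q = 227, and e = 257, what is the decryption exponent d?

φ(n) = (p−1)(q−1) = 30·226 = 6780.
Need d with 257·d ≡ 1 (mod 6780). Apply the extended Euclidean algorithm:
6780 = 26*257 + 98
257 = 2*98 + 61
98 = 1*61 + 37
61 = 1*37 + 24
37 = 1*24 + 13
24 = 1*13 + 11
13 = 1*11 + 2
11 = 5*2 + 1
2 = 2*1 + 0
Back-substitute:
1 = 11 − 5·2
1 = −5·13 + 6·11
1 = 6·24 − 11·13
1 = −11·37 + 17·24
1 = 17·61 − 28·37
1 = −28·98 + 45·61
1 = 45·257 − 118·98
1 = −118·6780 + 3113·257
So 257·3113 ≡ 1 (mod 6780), hence d = 3113.

3113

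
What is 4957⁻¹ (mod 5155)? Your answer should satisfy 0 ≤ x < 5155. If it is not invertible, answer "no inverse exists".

2213

Run Euclid on (5155, 4957):
5155 = 1×4957 + 198
4957 = 25×198 + 7
198 = 28×7 + 2
7 = 3×2 + 1
2 = 2×1 + 0
The gcd is 1. Working backward:
1 = 7 − 3·2
1 = −3·198 + 85·7
1 = 85·4957 − 2128·198
1 = −2128·5155 + 2213·4957
So 4957·2213 ≡ 1 (mod 5155).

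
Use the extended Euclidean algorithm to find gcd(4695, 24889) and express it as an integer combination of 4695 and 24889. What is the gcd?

1

Euclidean algorithm:
24889 = 5*4695 + 1414
4695 = 3*1414 + 453
1414 = 3*453 + 55
453 = 8*55 + 13
55 = 4*13 + 3
13 = 4*3 + 1
3 = 3*1 + 0
gcd(4695, 24889) = 1.
Back-substituting:
1 = 13 − 4·3
1 = −4·55 + 17·13
1 = 17·453 − 140·55
1 = −140·1414 + 437·453
1 = 437·4695 − 1451·1414
1 = −1451·24889 + 7692·4695
So 1 = (-1451)·24889 + (7692)·4695.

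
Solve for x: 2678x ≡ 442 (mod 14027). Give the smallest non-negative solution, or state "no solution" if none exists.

503

First find gcd(2678, 14027):
14027 = 5·2678 + 637
2678 = 4·637 + 130
637 = 4·130 + 117
130 = 1·117 + 13
117 = 9·13 + 0
gcd = 13 and 13 | 442, so solutions exist. Divide through by 13: 206x ≡ 34 (mod 1079).
Now find 206⁻¹ mod 1079:
1079 = 5·206 + 49
206 = 4·49 + 10
49 = 4·10 + 9
10 = 1·9 + 1
9 = 9·1 + 0
Back-substitute:
1 = 10 − 9
1 = −49 + 5·10
1 = 5·206 − 21·49
1 = −21·1079 + 110·206
So 206⁻¹ ≡ 110 (mod 1079).
Then x ≡ 110·34 ≡ 503 (mod 1079); the smallest non-negative solution is x = 503.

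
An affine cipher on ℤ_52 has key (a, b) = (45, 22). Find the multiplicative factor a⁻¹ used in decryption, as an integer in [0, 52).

37

gcd(52, 45) by repeated division:
52 = 1*45 + 7
45 = 6*7 + 3
7 = 2*3 + 1
3 = 3*1 + 0
The gcd is 1. Working backward:
1 = 7 − 2·3
1 = −2·45 + 13·7
1 = 13·52 − 15·45
So 45·(-15) ≡ 1 (mod 52), and -15 ≡ 37 (mod 52).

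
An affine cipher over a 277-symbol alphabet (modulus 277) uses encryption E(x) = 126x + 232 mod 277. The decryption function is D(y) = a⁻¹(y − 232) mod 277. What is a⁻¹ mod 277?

gcd(277, 126) by repeated division:
277 = 2*126 + 25
126 = 5*25 + 1
25 = 25*1 + 0
The gcd is 1. Working backward:
1 = 126 − 5·25
1 = −5·277 + 11·126
So 126·11 ≡ 1 (mod 277).

11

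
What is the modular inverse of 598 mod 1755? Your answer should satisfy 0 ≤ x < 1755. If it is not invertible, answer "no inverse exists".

no inverse exists

Euclidean algorithm on 1755, 598:
1755 = 2*598 + 559
598 = 1*559 + 39
559 = 14*39 + 13
39 = 3*13 + 0
Since gcd = 13 > 1, 598 is not a unit mod 1755.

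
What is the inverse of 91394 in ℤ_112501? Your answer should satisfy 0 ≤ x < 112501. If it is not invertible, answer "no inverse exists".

55443

Extended Euclidean algorithm:
112501 = 1×91394 + 21107
91394 = 4×21107 + 6966
21107 = 3×6966 + 209
6966 = 33×209 + 69
209 = 3×69 + 2
69 = 34×2 + 1
2 = 2×1 + 0
gcd = 1, so the inverse exists. Back-substitute:
1 = 69 − 34·2
1 = −34·209 + 103·69
1 = 103·6966 − 3433·209
1 = −3433·21107 + 10402·6966
1 = 10402·91394 − 45041·21107
1 = −45041·112501 + 55443·91394
So 91394·55443 ≡ 1 (mod 112501).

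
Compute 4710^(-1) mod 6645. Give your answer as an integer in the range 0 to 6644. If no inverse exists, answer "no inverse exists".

no inverse exists

Euclidean algorithm on 6645, 4710:
6645 = 1×4710 + 1935
4710 = 2×1935 + 840
1935 = 2×840 + 255
840 = 3×255 + 75
255 = 3×75 + 30
75 = 2×30 + 15
30 = 2×15 + 0
Since gcd = 15 > 1, 4710 is not a unit mod 6645.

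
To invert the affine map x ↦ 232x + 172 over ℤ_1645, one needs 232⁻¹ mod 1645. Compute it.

gcd(1645, 232) by repeated division:
1645 = 7*232 + 21
232 = 11*21 + 1
21 = 21*1 + 0
Since gcd(232, 1645) = 1, back-substitute to write 1 as a combination:
1 = 232 − 11·21
1 = −11·1645 + 78·232
So 232·78 ≡ 1 (mod 1645).

78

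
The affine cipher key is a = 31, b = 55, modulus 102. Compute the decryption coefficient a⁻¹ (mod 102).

Run Euclid on (102, 31):
102 = 3*31 + 9
31 = 3*9 + 4
9 = 2*4 + 1
4 = 4*1 + 0
gcd = 1, so the inverse exists. Back-substitute:
1 = 9 − 2·4
1 = −2·31 + 7·9
1 = 7·102 − 23·31
Hence 31⁻¹ ≡ -23 ≡ 79 (mod 102).

79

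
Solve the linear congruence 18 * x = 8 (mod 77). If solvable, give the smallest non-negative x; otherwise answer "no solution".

First find gcd(18, 77):
77 = 4·18 + 5
18 = 3·5 + 3
5 = 1·3 + 2
3 = 1·2 + 1
2 = 2·1 + 0
gcd = 1, so a unique solution mod 77 exists.
Back-substitute for the Bézout coefficients:
1 = 3 − 2
1 = −5 + 2·3
1 = 2·18 − 7·5
1 = −7·77 + 30·18
So 18·(30) ≡ 1 (mod 77), giving 18⁻¹ ≡ 30.
x ≡ 18⁻¹·8 ≡ 30·8 ≡ 9 (mod 77).

9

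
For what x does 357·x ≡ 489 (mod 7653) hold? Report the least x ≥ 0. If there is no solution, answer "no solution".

First find gcd(357, 7653):
7653 = 21*357 + 156
357 = 2*156 + 45
156 = 3*45 + 21
45 = 2*21 + 3
21 = 7*3 + 0
gcd = 3 and 3 | 489, so solutions exist. Divide through by 3: 119x ≡ 163 (mod 2551).
Now find 119⁻¹ mod 2551:
2551 = 21*119 + 52
119 = 2*52 + 15
52 = 3*15 + 7
15 = 2*7 + 1
7 = 7*1 + 0
Back-substitute:
1 = 15 − 2·7
1 = −2·52 + 7·15
1 = 7·119 − 16·52
1 = −16·2551 + 343·119
So 119⁻¹ ≡ 343 (mod 2551).
Then x ≡ 343·163 ≡ 2338 (mod 2551); the smallest non-negative solution is x = 2338.

2338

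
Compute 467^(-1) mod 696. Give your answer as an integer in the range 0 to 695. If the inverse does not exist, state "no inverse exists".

gcd(696, 467) by repeated division:
696 = 1*467 + 229
467 = 2*229 + 9
229 = 25*9 + 4
9 = 2*4 + 1
4 = 4*1 + 0
Since gcd(467, 696) = 1, back-substitute to write 1 as a combination:
1 = 9 − 2·4
1 = −2·229 + 51·9
1 = 51·467 − 104·229
1 = −104·696 + 155·467
So 467·155 ≡ 1 (mod 696).

155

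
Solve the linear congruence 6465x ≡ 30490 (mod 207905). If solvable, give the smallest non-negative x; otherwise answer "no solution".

11421

First find gcd(6465, 207905):
207905 = 32·6465 + 1025
6465 = 6·1025 + 315
1025 = 3·315 + 80
315 = 3·80 + 75
80 = 1·75 + 5
75 = 15·5 + 0
gcd = 5 and 5 | 30490, so solutions exist. Divide through by 5: 1293x ≡ 6098 (mod 41581).
Now find 1293⁻¹ mod 41581:
41581 = 32·1293 + 205
1293 = 6·205 + 63
205 = 3·63 + 16
63 = 3·16 + 15
16 = 1·15 + 1
15 = 15·1 + 0
Back-substitute:
1 = 16 − 15
1 = −63 + 4·16
1 = 4·205 − 13·63
1 = −13·1293 + 82·205
1 = 82·41581 − 2637·1293
So 1293·(-2637) ≡ 1 (mod 41581), i.e. 1293⁻¹ ≡ 38944.
Then x ≡ 38944·6098 ≡ 11421 (mod 41581); the smallest non-negative solution is x = 11421.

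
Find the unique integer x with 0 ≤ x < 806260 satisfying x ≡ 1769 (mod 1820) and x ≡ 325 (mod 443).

Write x = 1769 + 1820·k. Then 1820·k ≡ 325 − 1769 ≡ 328 (mod 443).
Need 1820⁻¹ mod 443. Extended Euclid on (443, 48):
443 = 9·48 + 11
48 = 4·11 + 4
11 = 2·4 + 3
4 = 1·3 + 1
3 = 3·1 + 0
Back-substitute:
1 = 4 − 3
1 = −11 + 3·4
1 = 3·48 − 13·11
1 = −13·443 + 120·48
1820⁻¹ ≡ 120 (mod 443), so k ≡ 120·328 ≡ 376 (mod 443).
x = 1769 + 1820·376 = 686089.

686089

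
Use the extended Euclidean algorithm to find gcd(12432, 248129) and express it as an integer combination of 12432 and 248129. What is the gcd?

7

Euclidean algorithm:
248129 = 19·12432 + 11921
12432 = 1·11921 + 511
11921 = 23·511 + 168
511 = 3·168 + 7
168 = 24·7 + 0
gcd(12432, 248129) = 7.
Working backward:
7 = 511 − 3·168
7 = −3·11921 + 70·511
7 = 70·12432 − 73·11921
7 = −73·248129 + 1457·12432
So 7 = (-73)·248129 + (1457)·12432.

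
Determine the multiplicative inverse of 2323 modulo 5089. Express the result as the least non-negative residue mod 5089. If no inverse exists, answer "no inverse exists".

Extended Euclidean algorithm:
5089 = 2×2323 + 443
2323 = 5×443 + 108
443 = 4×108 + 11
108 = 9×11 + 9
11 = 1×9 + 2
9 = 4×2 + 1
2 = 2×1 + 0
gcd = 1, so the inverse exists. Back-substitute:
1 = 9 − 4·2
1 = −4·11 + 5·9
1 = 5·108 − 49·11
1 = −49·443 + 201·108
1 = 201·2323 − 1054·443
1 = −1054·5089 + 2309·2323
So 2323·2309 ≡ 1 (mod 5089).

2309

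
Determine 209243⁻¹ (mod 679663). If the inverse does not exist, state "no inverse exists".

Apply the Euclidean algorithm to 679663 and 209243:
679663 = 3*209243 + 51934
209243 = 4*51934 + 1507
51934 = 34*1507 + 696
1507 = 2*696 + 115
696 = 6*115 + 6
115 = 19*6 + 1
6 = 6*1 + 0
gcd = 1, so the inverse exists. Back-substitute:
1 = 115 − 19·6
1 = −19·696 + 115·115
1 = 115·1507 − 249·696
1 = −249·51934 + 8581·1507
1 = 8581·209243 − 34573·51934
1 = −34573·679663 + 112300·209243
So 209243·112300 ≡ 1 (mod 679663).

112300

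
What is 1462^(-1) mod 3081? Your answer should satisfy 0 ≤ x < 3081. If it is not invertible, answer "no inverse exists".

2767

Apply the Euclidean algorithm to 3081 and 1462:
3081 = 2·1462 + 157
1462 = 9·157 + 49
157 = 3·49 + 10
49 = 4·10 + 9
10 = 1·9 + 1
9 = 9·1 + 0
Since gcd(1462, 3081) = 1, back-substitute to write 1 as a combination:
1 = 10 − 9
1 = −49 + 5·10
1 = 5·157 − 16·49
1 = −16·1462 + 149·157
1 = 149·3081 − 314·1462
Hence 1462⁻¹ ≡ -314 ≡ 2767 (mod 3081).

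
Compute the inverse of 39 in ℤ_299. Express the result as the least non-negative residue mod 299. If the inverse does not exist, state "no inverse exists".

no inverse exists

Euclidean algorithm on 299, 39:
299 = 7×39 + 26
39 = 1×26 + 13
26 = 2×13 + 0
gcd(39, 299) = 13 ≠ 1, so 39 has no multiplicative inverse modulo 299.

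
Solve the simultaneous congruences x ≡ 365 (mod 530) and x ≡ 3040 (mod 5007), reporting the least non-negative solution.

Write x = 365 + 530·k. Then 530·k ≡ 3040 − 365 ≡ 2675 (mod 5007).
Need 530⁻¹ mod 5007. Extended Euclid on (5007, 530):
5007 = 9*530 + 237
530 = 2*237 + 56
237 = 4*56 + 13
56 = 4*13 + 4
13 = 3*4 + 1
4 = 4*1 + 0
Back-substitute:
1 = 13 − 3·4
1 = −3·56 + 13·13
1 = 13·237 − 55·56
1 = −55·530 + 123·237
1 = 123·5007 − 1162·530
530⁻¹ ≡ 3845 (mod 5007), so k ≡ 3845·2675 ≡ 997 (mod 5007).
x = 365 + 530·997 = 528775.

528775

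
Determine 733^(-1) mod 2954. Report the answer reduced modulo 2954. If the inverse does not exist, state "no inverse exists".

Apply the Euclidean algorithm to 2954 and 733:
2954 = 4·733 + 22
733 = 33·22 + 7
22 = 3·7 + 1
7 = 7·1 + 0
The gcd is 1. Working backward:
1 = 22 − 3·7
1 = −3·733 + 100·22
1 = 100·2954 − 403·733
So 733·(-403) ≡ 1 (mod 2954), and -403 ≡ 2551 (mod 2954).

2551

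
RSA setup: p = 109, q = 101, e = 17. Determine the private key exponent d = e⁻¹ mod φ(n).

φ(n) = (p−1)(q−1) = 108·100 = 10800.
Need d with 17·d ≡ 1 (mod 10800). Apply the extended Euclidean algorithm:
10800 = 635·17 + 5
17 = 3·5 + 2
5 = 2·2 + 1
2 = 2·1 + 0
Back-substitute:
1 = 5 − 2·2
1 = −2·17 + 7·5
1 = 7·10800 − 4447·17
So 17·(-4447) ≡ 1 (mod 10800), hence d ≡ -4447 ≡ 6353 (mod 10800).

6353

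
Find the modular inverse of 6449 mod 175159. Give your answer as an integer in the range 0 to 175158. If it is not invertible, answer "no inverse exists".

Run Euclid on (175159, 6449):
175159 = 27×6449 + 1036
6449 = 6×1036 + 233
1036 = 4×233 + 104
233 = 2×104 + 25
104 = 4×25 + 4
25 = 6×4 + 1
4 = 4×1 + 0
Since gcd(6449, 175159) = 1, back-substitute to write 1 as a combination:
1 = 25 − 6·4
1 = −6·104 + 25·25
1 = 25·233 − 56·104
1 = −56·1036 + 249·233
1 = 249·6449 − 1550·1036
1 = −1550·175159 + 42099·6449
So 6449·42099 ≡ 1 (mod 175159).

42099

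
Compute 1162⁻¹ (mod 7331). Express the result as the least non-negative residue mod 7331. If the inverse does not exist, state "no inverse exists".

6555

gcd(7331, 1162) by repeated division:
7331 = 6*1162 + 359
1162 = 3*359 + 85
359 = 4*85 + 19
85 = 4*19 + 9
19 = 2*9 + 1
9 = 9*1 + 0
gcd = 1, so the inverse exists. Back-substitute:
1 = 19 − 2·9
1 = −2·85 + 9·19
1 = 9·359 − 38·85
1 = −38·1162 + 123·359
1 = 123·7331 − 776·1162
Hence 1162⁻¹ ≡ -776 ≡ 6555 (mod 7331).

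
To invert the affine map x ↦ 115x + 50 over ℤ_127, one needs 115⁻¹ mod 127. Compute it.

gcd(127, 115) by repeated division:
127 = 1*115 + 12
115 = 9*12 + 7
12 = 1*7 + 5
7 = 1*5 + 2
5 = 2*2 + 1
2 = 2*1 + 0
gcd = 1, so the inverse exists. Back-substitute:
1 = 5 − 2·2
1 = −2·7 + 3·5
1 = 3·12 − 5·7
1 = −5·115 + 48·12
1 = 48·127 − 53·115
Hence 115⁻¹ ≡ -53 ≡ 74 (mod 127).

74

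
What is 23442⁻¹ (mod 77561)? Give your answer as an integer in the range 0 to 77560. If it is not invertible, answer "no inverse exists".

gcd(77561, 23442) by repeated division:
77561 = 3×23442 + 7235
23442 = 3×7235 + 1737
7235 = 4×1737 + 287
1737 = 6×287 + 15
287 = 19×15 + 2
15 = 7×2 + 1
2 = 2×1 + 0
Since gcd(23442, 77561) = 1, back-substitute to write 1 as a combination:
1 = 15 − 7·2
1 = −7·287 + 134·15
1 = 134·1737 − 811·287
1 = −811·7235 + 3378·1737
1 = 3378·23442 − 10945·7235
1 = −10945·77561 + 36213·23442
So 23442·36213 ≡ 1 (mod 77561).

36213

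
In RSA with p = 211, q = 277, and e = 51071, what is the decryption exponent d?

9911

φ(n) = (p−1)(q−1) = 210·276 = 57960.
Need d with 51071·d ≡ 1 (mod 57960). Apply the extended Euclidean algorithm:
57960 = 1×51071 + 6889
51071 = 7×6889 + 2848
6889 = 2×2848 + 1193
2848 = 2×1193 + 462
1193 = 2×462 + 269
462 = 1×269 + 193
269 = 1×193 + 76
193 = 2×76 + 41
76 = 1×41 + 35
41 = 1×35 + 6
35 = 5×6 + 5
6 = 1×5 + 1
5 = 5×1 + 0
Back-substitute:
1 = 6 − 5
1 = −35 + 6·6
1 = 6·41 − 7·35
1 = −7·76 + 13·41
1 = 13·193 − 33·76
1 = −33·269 + 46·193
1 = 46·462 − 79·269
1 = −79·1193 + 204·462
1 = 204·2848 − 487·1193
1 = −487·6889 + 1178·2848
1 = 1178·51071 − 8733·6889
1 = −8733·57960 + 9911·51071
So 51071·9911 ≡ 1 (mod 57960), hence d = 9911.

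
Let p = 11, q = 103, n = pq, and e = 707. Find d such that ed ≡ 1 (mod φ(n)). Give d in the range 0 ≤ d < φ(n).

743

φ(n) = (p−1)(q−1) = 10·102 = 1020.
Need d with 707·d ≡ 1 (mod 1020). Apply the extended Euclidean algorithm:
1020 = 1*707 + 313
707 = 2*313 + 81
313 = 3*81 + 70
81 = 1*70 + 11
70 = 6*11 + 4
11 = 2*4 + 3
4 = 1*3 + 1
3 = 3*1 + 0
Back-substitute:
1 = 4 − 3
1 = −11 + 3·4
1 = 3·70 − 19·11
1 = −19·81 + 22·70
1 = 22·313 − 85·81
1 = −85·707 + 192·313
1 = 192·1020 − 277·707
So 707·(-277) ≡ 1 (mod 1020), hence d ≡ -277 ≡ 743 (mod 1020).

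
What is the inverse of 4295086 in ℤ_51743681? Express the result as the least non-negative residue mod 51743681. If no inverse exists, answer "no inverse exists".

35778768

Run Euclid on (51743681, 4295086):
51743681 = 12·4295086 + 202649
4295086 = 21·202649 + 39457
202649 = 5·39457 + 5364
39457 = 7·5364 + 1909
5364 = 2·1909 + 1546
1909 = 1·1546 + 363
1546 = 4·363 + 94
363 = 3·94 + 81
94 = 1·81 + 13
81 = 6·13 + 3
13 = 4·3 + 1
3 = 3·1 + 0
The gcd is 1. Working backward:
1 = 13 − 4·3
1 = −4·81 + 25·13
1 = 25·94 − 29·81
1 = −29·363 + 112·94
1 = 112·1546 − 477·363
1 = −477·1909 + 589·1546
1 = 589·5364 − 1655·1909
1 = −1655·39457 + 12174·5364
1 = 12174·202649 − 62525·39457
1 = −62525·4295086 + 1325199·202649
1 = 1325199·51743681 − 15964913·4295086
Hence 4295086⁻¹ ≡ -15964913 ≡ 35778768 (mod 51743681).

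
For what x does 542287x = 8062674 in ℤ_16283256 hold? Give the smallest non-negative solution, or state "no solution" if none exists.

11043558

First find gcd(542287, 16283256):
16283256 = 30*542287 + 14646
542287 = 37*14646 + 385
14646 = 38*385 + 16
385 = 24*16 + 1
16 = 16*1 + 0
gcd = 1, so a unique solution mod 16283256 exists.
Back-substitute for the Bézout coefficients:
1 = 385 − 24·16
1 = −24·14646 + 913·385
1 = 913·542287 − 33805·14646
1 = −33805·16283256 + 1015063·542287
So 542287·(1015063) ≡ 1 (mod 16283256), giving 542287⁻¹ ≡ 1015063.
x ≡ 542287⁻¹·8062674 ≡ 1015063·8062674 ≡ 11043558 (mod 16283256).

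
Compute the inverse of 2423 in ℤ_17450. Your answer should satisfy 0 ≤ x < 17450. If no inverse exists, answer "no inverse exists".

7137

Extended Euclidean algorithm:
17450 = 7*2423 + 489
2423 = 4*489 + 467
489 = 1*467 + 22
467 = 21*22 + 5
22 = 4*5 + 2
5 = 2*2 + 1
2 = 2*1 + 0
The gcd is 1. Working backward:
1 = 5 − 2·2
1 = −2·22 + 9·5
1 = 9·467 − 191·22
1 = −191·489 + 200·467
1 = 200·2423 − 991·489
1 = −991·17450 + 7137·2423
So 2423·7137 ≡ 1 (mod 17450).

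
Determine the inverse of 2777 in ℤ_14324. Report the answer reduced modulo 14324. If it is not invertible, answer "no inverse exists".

10017

Extended Euclidean algorithm:
14324 = 5×2777 + 439
2777 = 6×439 + 143
439 = 3×143 + 10
143 = 14×10 + 3
10 = 3×3 + 1
3 = 3×1 + 0
Since gcd(2777, 14324) = 1, back-substitute to write 1 as a combination:
1 = 10 − 3·3
1 = −3·143 + 43·10
1 = 43·439 − 132·143
1 = −132·2777 + 835·439
1 = 835·14324 − 4307·2777
Thus 2777·(-4307) ≡ 1 (mod 14324); reducing, -4307 mod 14324 = 10017.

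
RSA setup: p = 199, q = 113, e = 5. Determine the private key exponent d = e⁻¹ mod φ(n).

φ(n) = (p−1)(q−1) = 198·112 = 22176.
Need d with 5·d ≡ 1 (mod 22176). Apply the extended Euclidean algorithm:
22176 = 4435*5 + 1
5 = 5*1 + 0
Back-substitute:
1 = 22176 − 4435·5
So 5·(-4435) ≡ 1 (mod 22176), hence d ≡ -4435 ≡ 17741 (mod 22176).

17741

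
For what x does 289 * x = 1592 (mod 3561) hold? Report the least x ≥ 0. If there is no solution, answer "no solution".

First find gcd(289, 3561):
3561 = 12×289 + 93
289 = 3×93 + 10
93 = 9×10 + 3
10 = 3×3 + 1
3 = 3×1 + 0
gcd = 1, so a unique solution mod 3561 exists.
Back-substitute for the Bézout coefficients:
1 = 10 − 3·3
1 = −3·93 + 28·10
1 = 28·289 − 87·93
1 = −87·3561 + 1072·289
So 289·(1072) ≡ 1 (mod 3561), giving 289⁻¹ ≡ 1072.
x ≡ 289⁻¹·1592 ≡ 1072·1592 ≡ 905 (mod 3561).

905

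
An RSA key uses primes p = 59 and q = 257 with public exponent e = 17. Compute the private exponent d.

φ(n) = (p−1)(q−1) = 58·256 = 14848.
Need d with 17·d ≡ 1 (mod 14848). Apply the extended Euclidean algorithm:
14848 = 873×17 + 7
17 = 2×7 + 3
7 = 2×3 + 1
3 = 3×1 + 0
Back-substitute:
1 = 7 − 2·3
1 = −2·17 + 5·7
1 = 5·14848 − 4367·17
So 17·(-4367) ≡ 1 (mod 14848), hence d ≡ -4367 ≡ 10481 (mod 14848).

10481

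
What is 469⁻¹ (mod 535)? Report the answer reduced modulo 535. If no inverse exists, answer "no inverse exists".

154

Apply the Euclidean algorithm to 535 and 469:
535 = 1·469 + 66
469 = 7·66 + 7
66 = 9·7 + 3
7 = 2·3 + 1
3 = 3·1 + 0
Since gcd(469, 535) = 1, back-substitute to write 1 as a combination:
1 = 7 − 2·3
1 = −2·66 + 19·7
1 = 19·469 − 135·66
1 = −135·535 + 154·469
So 469·154 ≡ 1 (mod 535).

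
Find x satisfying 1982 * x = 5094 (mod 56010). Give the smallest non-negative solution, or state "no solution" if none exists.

22497

First find gcd(1982, 56010):
56010 = 28*1982 + 514
1982 = 3*514 + 440
514 = 1*440 + 74
440 = 5*74 + 70
74 = 1*70 + 4
70 = 17*4 + 2
4 = 2*2 + 0
gcd = 2 and 2 | 5094, so solutions exist. Divide through by 2: 991x ≡ 2547 (mod 28005).
Now find 991⁻¹ mod 28005:
28005 = 28×991 + 257
991 = 3×257 + 220
257 = 1×220 + 37
220 = 5×37 + 35
37 = 1×35 + 2
35 = 17×2 + 1
2 = 2×1 + 0
Back-substitute:
1 = 35 − 17·2
1 = −17·37 + 18·35
1 = 18·220 − 107·37
1 = −107·257 + 125·220
1 = 125·991 − 482·257
1 = −482·28005 + 13621·991
So 991⁻¹ ≡ 13621 (mod 28005).
Then x ≡ 13621·2547 ≡ 22497 (mod 28005); the smallest non-negative solution is x = 22497.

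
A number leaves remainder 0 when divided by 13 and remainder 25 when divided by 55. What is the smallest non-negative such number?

Write x = 0 + 13·k. Then 13·k ≡ 25 − 0 ≡ 25 (mod 55).
Need 13⁻¹ mod 55. Extended Euclid on (55, 13):
55 = 4·13 + 3
13 = 4·3 + 1
3 = 3·1 + 0
Back-substitute:
1 = 13 − 4·3
1 = −4·55 + 17·13
13⁻¹ ≡ 17 (mod 55), so k ≡ 17·25 ≡ 40 (mod 55).
x = 0 + 13·40 = 520.

520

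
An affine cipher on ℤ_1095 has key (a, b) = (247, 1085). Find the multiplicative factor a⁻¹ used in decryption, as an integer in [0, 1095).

133

Apply the Euclidean algorithm to 1095 and 247:
1095 = 4×247 + 107
247 = 2×107 + 33
107 = 3×33 + 8
33 = 4×8 + 1
8 = 8×1 + 0
gcd = 1, so the inverse exists. Back-substitute:
1 = 33 − 4·8
1 = −4·107 + 13·33
1 = 13·247 − 30·107
1 = −30·1095 + 133·247
So 247·133 ≡ 1 (mod 1095).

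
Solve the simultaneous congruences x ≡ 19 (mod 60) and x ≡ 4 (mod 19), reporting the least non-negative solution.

859

Write x = 19 + 60·k. Then 60·k ≡ 4 − 19 ≡ 4 (mod 19).
Need 60⁻¹ mod 19. Extended Euclid on (19, 3):
19 = 6*3 + 1
3 = 3*1 + 0
Back-substitute:
1 = 19 − 6·3
60⁻¹ ≡ 13 (mod 19), so k ≡ 13·4 ≡ 14 (mod 19).
x = 19 + 60·14 = 859.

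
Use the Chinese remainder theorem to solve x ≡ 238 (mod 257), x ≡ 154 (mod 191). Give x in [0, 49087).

40073

Write x = 238 + 257·k. Then 257·k ≡ 154 − 238 ≡ 107 (mod 191).
Need 257⁻¹ mod 191. Extended Euclid on (191, 66):
191 = 2×66 + 59
66 = 1×59 + 7
59 = 8×7 + 3
7 = 2×3 + 1
3 = 3×1 + 0
Back-substitute:
1 = 7 − 2·3
1 = −2·59 + 17·7
1 = 17·66 − 19·59
1 = −19·191 + 55·66
257⁻¹ ≡ 55 (mod 191), so k ≡ 55·107 ≡ 155 (mod 191).
x = 238 + 257·155 = 40073.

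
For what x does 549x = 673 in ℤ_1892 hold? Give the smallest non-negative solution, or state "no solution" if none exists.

625

First find gcd(549, 1892):
1892 = 3×549 + 245
549 = 2×245 + 59
245 = 4×59 + 9
59 = 6×9 + 5
9 = 1×5 + 4
5 = 1×4 + 1
4 = 4×1 + 0
gcd = 1, so a unique solution mod 1892 exists.
Back-substitute for the Bézout coefficients:
1 = 5 − 4
1 = −9 + 2·5
1 = 2·59 − 13·9
1 = −13·245 + 54·59
1 = 54·549 − 121·245
1 = −121·1892 + 417·549
So 549·(417) ≡ 1 (mod 1892), giving 549⁻¹ ≡ 417.
x ≡ 549⁻¹·673 ≡ 417·673 ≡ 625 (mod 1892).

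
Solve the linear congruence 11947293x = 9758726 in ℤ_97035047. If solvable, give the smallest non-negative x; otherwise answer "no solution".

First find gcd(11947293, 97035047):
97035047 = 8*11947293 + 1456703
11947293 = 8*1456703 + 293669
1456703 = 4*293669 + 282027
293669 = 1*282027 + 11642
282027 = 24*11642 + 2619
11642 = 4*2619 + 1166
2619 = 2*1166 + 287
1166 = 4*287 + 18
287 = 15*18 + 17
18 = 1*17 + 1
17 = 17*1 + 0
gcd = 1, so a unique solution mod 97035047 exists.
Back-substitute for the Bézout coefficients:
1 = 18 − 17
1 = −287 + 16·18
1 = 16·1166 − 65·287
1 = −65·2619 + 146·1166
1 = 146·11642 − 649·2619
1 = −649·282027 + 15722·11642
1 = 15722·293669 − 16371·282027
1 = −16371·1456703 + 81206·293669
1 = 81206·11947293 − 666019·1456703
1 = −666019·97035047 + 5409358·11947293
So 11947293·(5409358) ≡ 1 (mod 97035047), giving 11947293⁻¹ ≡ 5409358.
x ≡ 11947293⁻¹·9758726 ≡ 5409358·9758726 ≡ 18499250 (mod 97035047).

18499250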